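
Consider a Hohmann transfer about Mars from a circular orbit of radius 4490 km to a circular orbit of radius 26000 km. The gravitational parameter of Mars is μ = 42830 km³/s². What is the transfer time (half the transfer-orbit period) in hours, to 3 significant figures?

The Hohmann ellipse has a_t = (r₁ + r₂)/2 = 15245 km.
By Kepler's third law the transfer-orbit period is T = 2π√(a_t³/μ), so t = T/2 = 28570 s.
Converting: 28570 s ÷ 3600 s/hour = 7.94 hours.

t = 7.94 hours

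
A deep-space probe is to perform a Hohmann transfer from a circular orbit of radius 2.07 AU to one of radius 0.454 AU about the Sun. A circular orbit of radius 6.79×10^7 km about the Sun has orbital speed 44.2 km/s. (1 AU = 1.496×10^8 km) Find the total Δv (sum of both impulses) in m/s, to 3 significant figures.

From the circular-orbit relation v² = μ/r at r = 6.79×10^7 km: μ = v²r = (44.2)² × 6.79×10^7 = 1.32652×10^11 km³/s².
In km: r₁ = 2.07 × 1.496×10^8 = 3.09672×10^8 km; r₂ = 0.454 × 1.496×10^8 = 6.79184×10^7 km.
Transfer-ellipse semi-major axis a_t = (r₁ + r₂)/2 = (3.09672×10^8 + 6.79184×10^7)/2 = 1.887952×10^8 km.
At r₁ the circular-orbit speed is v₁ = √(μ/r₁) = 20.697 km/s.
On the transfer ellipse at r₁, vis-viva equation gives v_a = √[μ(2/r₁ − 1/a_t)] = 12.414 km/s.
First burn Δv₁ = |v_a − v₁| = 8.283 km/s.
At r₂, v₂ = √(μ/r₂) = 44.19 km/s.
Transfer-orbit speed at r₂: v_p = √[μ(2/r₂ − 1/a_t)] = 56.60 km/s.
Second burn Δv₂ = |v₂ − v_p| = 12.41 km/s.
Total Δv = Δv₁ + Δv₂ = 20.69 km/s.

Δv = 20700 m/s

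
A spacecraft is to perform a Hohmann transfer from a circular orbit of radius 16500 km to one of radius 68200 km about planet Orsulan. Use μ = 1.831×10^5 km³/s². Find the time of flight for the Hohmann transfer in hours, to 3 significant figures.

t = 17.8 hours

Semi-major axis of the transfer orbit: a_t = (16500 + 68200)/2 = 42350 km.
Half the transfer-orbit period gives t = π√(a_t³/μ) = 63990 s.
Converting: 63990 s ÷ 3600 s/hour = 17.8 hours.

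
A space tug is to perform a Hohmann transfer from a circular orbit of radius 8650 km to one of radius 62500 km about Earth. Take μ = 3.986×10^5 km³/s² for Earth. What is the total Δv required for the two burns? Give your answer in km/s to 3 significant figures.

Δv = 3.49 km/s

Semi-major axis of the transfer orbit: a_t = (8650 + 62500)/2 = 35575 km.
At r₁ the circular-orbit speed is v₁ = √(μ/r₁) = 6.7883 km/s.
Transfer-orbit speed at r₁ (v² = μ(2/r − 1/a)): v_p = √[μ(2/r₁ − 1/a_t)] = 8.9976 km/s.
First burn Δv₁ = |v_p − v₁| = 2.209 km/s.
Circular speed at r₂: v₂ = √(μ/r₂) = 2.525 km/s.
Transfer-orbit speed at r₂: v_a = √[μ(2/r₂ − 1/a_t)] = 1.245 km/s.
Second burn Δv₂ = |v₂ − v_a| = 1.280 km/s.
Δv = Δv₁ + Δv₂ = 2.209 + 1.280 = 3.489 km/s.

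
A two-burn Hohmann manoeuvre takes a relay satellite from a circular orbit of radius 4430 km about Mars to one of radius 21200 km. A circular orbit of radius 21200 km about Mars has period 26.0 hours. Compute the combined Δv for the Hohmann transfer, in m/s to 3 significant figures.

From Kepler's third law T² = 4π²r³/μ at r = 21200 km, T = 26.0 hours = 26.0 × 3600 s = 93600 s: μ = 4π²r³/T² = 42935.4 km³/s².
The Hohmann ellipse has a_t = (r₁ + r₂)/2 = 12815 km.
Circular speed at r₁: v₁ = √(μ/r₁) = √(42935.4/4430) = 3.113 km/s.
Transfer-orbit speed at r₁ (v² = μ(2/r − 1/a)): v_p = √[μ(2/r₁ − 1/a_t)] = 4.004 km/s.
First burn Δv₁ = |v_p − v₁| = 0.8910 km/s.
At r₂, v₂ = √(μ/r₂) = 1.4231 km/s.
Transfer-orbit speed at r₂: v_a = √[μ(2/r₂ − 1/a_t)] = 0.83672 km/s.
Second burn Δv₂ = |v₂ − v_a| = 0.5864 km/s.
Total Δv = Δv₁ + Δv₂ = 1.477 km/s.

Δv = 1480 m/s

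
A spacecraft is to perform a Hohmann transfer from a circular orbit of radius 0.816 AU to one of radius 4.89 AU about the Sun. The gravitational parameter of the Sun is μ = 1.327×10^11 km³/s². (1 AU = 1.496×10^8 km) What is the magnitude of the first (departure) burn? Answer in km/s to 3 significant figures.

In km: r₁ = 0.816 × 1.496×10^8 = 1.220736×10^8 km; r₂ = 4.89 × 1.496×10^8 = 7.31544×10^8 km.
The Hohmann ellipse has a_t = (r₁ + r₂)/2 = 4.268088×10^8 km.
On the circular orbit at r = 1.220736×10^8 km, v_c = √(μ/r) = 32.97 km/s.
Vis-viva on the transfer ellipse at r = 1.220736×10^8 km gives v_t = √[μ(2/r − 1/a_t)] = 43.16 km/s.
Δv₁ = |v_t − v_c| = |43.16 − 32.97| = 10.19 km/s.

Δv₁ = 10.2 km/s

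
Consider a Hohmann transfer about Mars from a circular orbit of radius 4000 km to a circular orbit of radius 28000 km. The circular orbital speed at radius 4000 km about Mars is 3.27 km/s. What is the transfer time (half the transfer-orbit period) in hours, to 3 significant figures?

t = 8.54 hours

From the circular-orbit relation v² = μ/r at r = 4000 km: μ = v²r = (3.27)² × 4000 = 42771.6 km³/s².
Semi-major axis of the transfer orbit: a_t = (4000 + 28000)/2 = 16000 km.
Transfer time t = π√(a_t³/μ) = π√((16000)³ / 42771.6) = 30740 s.
Converting: 30740 s ÷ 3600 s/hour = 8.54 hours.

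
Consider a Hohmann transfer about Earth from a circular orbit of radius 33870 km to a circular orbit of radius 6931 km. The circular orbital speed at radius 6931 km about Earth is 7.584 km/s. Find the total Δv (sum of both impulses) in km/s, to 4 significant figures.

From the circular-orbit relation v² = μ/r at r = 6931 km: μ = v²r = (7.584)² × 6931 = 3.98651×10^5 km³/s².
Semi-major axis of the transfer orbit: a_t = (33870 + 6931)/2 = 20400.5 km.
At r₁ the circular-orbit speed is v₁ = √(μ/r₁) = 3.431 km/s.
Transfer-orbit speed at r₁ (v² = μ(2/r − 1/a)): v_a = √[μ(2/r₁ − 1/a_t)] = 2.000 km/s.
First burn Δv₁ = |v_a − v₁| = 1.431 km/s.
Circular speed at r₂: v₂ = √(μ/r₂) = 7.584 km/s.
Transfer-orbit speed at r₂: v_p = √[μ(2/r₂ − 1/a_t)] = 9.772 km/s.
Second burn Δv₂ = |v₂ − v_p| = 2.188 km/s.
Total Δv = Δv₁ + Δv₂ = 3.619 km/s.

Δv = 3.619 km/s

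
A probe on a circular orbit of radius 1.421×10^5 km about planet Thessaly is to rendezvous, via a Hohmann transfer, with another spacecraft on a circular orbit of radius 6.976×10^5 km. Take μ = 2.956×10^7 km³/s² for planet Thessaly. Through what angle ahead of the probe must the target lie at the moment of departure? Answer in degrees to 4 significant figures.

φ = 95.96°

Semi-major axis of the transfer orbit: a_t = (1.421×10^5 + 6.976×10^5)/2 = 4.1985×10^5 km.
Transfer time t = π√(a_t³/μ) = 1.572×10^5 s.
Target angular speed ω₂ = √(μ/r₂³) = 9.331×10^-6 rad/s.
Angle swept by the target during transfer: ω₂·t = 1.4668 rad = 84.04°.
The probe traverses 180° on the transfer ellipse, so the target must lead by 180° − 84.04° = 95.96°.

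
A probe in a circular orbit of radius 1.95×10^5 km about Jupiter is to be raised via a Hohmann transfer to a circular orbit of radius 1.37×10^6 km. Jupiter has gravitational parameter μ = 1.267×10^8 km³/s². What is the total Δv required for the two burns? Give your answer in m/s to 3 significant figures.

Δv = 13100 m/s

Semi-major axis of the transfer orbit: a_t = (1.950×10^5 + 1.370×10^6)/2 = 7.825×10^5 km.
At r₁ the circular-orbit speed is v₁ = √(μ/r₁) = 25.490 km/s.
Transfer-orbit speed at r₁ (vis-viva): v_p = √[μ(2/r₁ − 1/a_t)] = 33.728 km/s.
First burn Δv₁ = |v_p − v₁| = 8.238 km/s.
At r₂, v₂ = √(μ/r₂) = 9.617 km/s.
Transfer-orbit speed at r₂: v_a = √[μ(2/r₂ − 1/a_t)] = 4.801 km/s.
Second burn Δv₂ = |v₂ − v_a| = 4.816 km/s.
Total Δv = Δv₁ + Δv₂ = 13.05 km/s.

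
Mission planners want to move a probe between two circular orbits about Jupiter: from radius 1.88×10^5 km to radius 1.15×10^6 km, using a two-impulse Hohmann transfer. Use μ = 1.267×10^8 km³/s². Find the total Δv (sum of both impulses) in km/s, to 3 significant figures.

Transfer-ellipse semi-major axis a_t = (r₁ + r₂)/2 = (1.880×10^5 + 1.150×10^6)/2 = 6.690×10^5 km.
Circular speed at r₁: v₁ = √(μ/r₁) = √(1.267×10^8/1.880×10^5) = 25.9603 km/s.
Transfer-orbit speed at r₁ (vis-viva equation): v_p = √[μ(2/r₁ − 1/a_t)] = 34.0365 km/s.
First burn Δv₁ = |v_p − v₁| = 8.076 km/s.
At r₂, v₂ = √(μ/r₂) = 10.496 km/s.
Transfer-orbit speed at r₂: v_a = √[μ(2/r₂ − 1/a_t)] = 5.5642 km/s.
Second burn Δv₂ = |v₂ − v_a| = 4.932 km/s.
Total Δv = Δv₁ + Δv₂ = 13.01 km/s.

Δv = 13.0 km/s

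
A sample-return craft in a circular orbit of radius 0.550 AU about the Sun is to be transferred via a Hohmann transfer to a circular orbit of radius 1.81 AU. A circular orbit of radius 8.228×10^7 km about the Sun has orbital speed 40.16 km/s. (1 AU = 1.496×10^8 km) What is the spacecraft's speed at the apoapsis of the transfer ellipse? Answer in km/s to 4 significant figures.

v = 15.11 km/s

From the circular-orbit relation v² = μ/r at r = 8.228×10^7 km: μ = v²r = (40.16)² × 8.228×10^7 = 1.32703×10^11 km³/s².
In km: r₁ = 0.550 × 1.496×10^8 = 8.228×10^7 km; r₂ = 1.81 × 1.496×10^8 = 2.70776×10^8 km.
Transfer-ellipse semi-major axis a_t = (r₁ + r₂)/2 = (8.228×10^7 + 2.70776×10^8)/2 = 1.76528×10^8 km.
At apoapsis, r = 2.70776×10^8 km.
From the vis-viva equation, v = √[μ(2/r − 1/a_t)] = 15.11 km/s.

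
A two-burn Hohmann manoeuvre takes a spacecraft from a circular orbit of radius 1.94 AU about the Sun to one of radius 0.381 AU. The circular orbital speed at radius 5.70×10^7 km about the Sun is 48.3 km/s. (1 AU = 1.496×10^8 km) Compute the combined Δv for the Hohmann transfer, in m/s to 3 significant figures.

From the circular-orbit relation v² = μ/r at r = 5.70×10^7 km: μ = v²r = (48.3)² × 5.70×10^7 = 1.32975×10^11 km³/s².
In km: r₁ = 1.94 × 1.496×10^8 = 2.90224×10^8 km; r₂ = 0.381 × 1.496×10^8 = 5.69976×10^7 km.
The Hohmann ellipse has a_t = (r₁ + r₂)/2 = 1.736108×10^8 km.
At r₁ the circular-orbit speed is v₁ = √(μ/r₁) = 21.405 km/s.
On the transfer ellipse at r₁, v² = μ(2/r − 1/a) gives v_a = √[μ(2/r₁ − 1/a_t)] = 12.265 km/s.
First burn Δv₁ = |v_a − v₁| = 9.140 km/s.
Circular speed at r₂: v₂ = √(μ/r₂) = 48.30 km/s.
Transfer-orbit speed at r₂: v_p = √[μ(2/r₂ − 1/a_t)] = 62.45 km/s.
Second burn Δv₂ = |v₂ − v_p| = 14.15 km/s.
Total Δv = Δv₁ + Δv₂ = 23.29 km/s.

Δv = 23300 m/s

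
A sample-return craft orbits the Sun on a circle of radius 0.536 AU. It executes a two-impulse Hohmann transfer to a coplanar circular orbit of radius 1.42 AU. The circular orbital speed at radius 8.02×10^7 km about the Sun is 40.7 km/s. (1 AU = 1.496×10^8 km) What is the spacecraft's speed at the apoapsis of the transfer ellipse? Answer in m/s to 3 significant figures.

v = 18500 m/s

From the circular-orbit relation v² = μ/r at r = 8.02×10^7 km: μ = v²r = (40.7)² × 8.02×10^7 = 1.32850×10^11 km³/s².
In km: r₁ = 0.536 × 1.496×10^8 = 8.01856×10^7 km; r₂ = 1.42 × 1.496×10^8 = 2.12432×10^8 km.
Transfer-ellipse semi-major axis a_t = (r₁ + r₂)/2 = (8.01856×10^7 + 2.12432×10^8)/2 = 1.463088×10^8 km.
At apoapsis, r = 2.12432×10^8 km.
From the vis-viva equation, v = √[μ(2/r − 1/a_t)] = 18.51 km/s.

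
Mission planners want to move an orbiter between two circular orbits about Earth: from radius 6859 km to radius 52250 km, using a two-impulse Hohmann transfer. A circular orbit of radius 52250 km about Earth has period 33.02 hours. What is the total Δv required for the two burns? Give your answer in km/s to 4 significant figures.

Δv = 3.944 km/s

From Kepler's third law T² = 4π²r³/μ at r = 52250 km, T = 33.02 hours = 33.02 × 3600 s = 1.18872×10^5 s: μ = 4π²r³/T² = 3.98529×10^5 km³/s².
Semi-major axis of the transfer orbit: a_t = (6859 + 52250)/2 = 29554.5 km.
Circular speed at r₁: v₁ = √(μ/r₁) = √(3.98529×10^5/6859) = 7.62253 km/s.
Transfer-orbit speed at r₁ (vis-viva equation): v_p = √[μ(2/r₁ − 1/a_t)] = 10.1352 km/s.
First burn Δv₁ = |v_p − v₁| = 2.513 km/s.
At r₂, v₂ = √(μ/r₂) = 2.7618 km/s.
Transfer-orbit speed at r₂: v_a = √[μ(2/r₂ − 1/a_t)] = 1.3305 km/s.
Second burn Δv₂ = |v₂ − v_a| = 1.431 km/s.
Total Δv = Δv₁ + Δv₂ = 3.944 km/s.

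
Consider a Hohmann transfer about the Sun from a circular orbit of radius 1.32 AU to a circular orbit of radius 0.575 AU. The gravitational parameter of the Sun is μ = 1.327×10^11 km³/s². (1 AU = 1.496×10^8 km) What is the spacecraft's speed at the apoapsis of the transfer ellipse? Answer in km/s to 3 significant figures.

In km: r₁ = 1.32 × 1.496×10^8 = 1.97472×10^8 km; r₂ = 0.575 × 1.496×10^8 = 8.602×10^7 km.
The Hohmann ellipse has a_t = (r₁ + r₂)/2 = 1.41746×10^8 km.
The apoapsis of the transfer ellipse is at r = 1.97472×10^8 km.
Applying v² = μ(2/r − 1/a_t): v = 20.19 km/s.

v = 20.2 km/s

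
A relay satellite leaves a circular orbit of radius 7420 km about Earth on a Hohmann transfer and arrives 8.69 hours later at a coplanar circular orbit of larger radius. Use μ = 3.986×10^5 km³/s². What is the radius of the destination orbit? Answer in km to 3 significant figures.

r₂ = 60700 km

Transfer time t = 8.69 hours = 31284 s, and t = π√(a_t³/μ).
So a_t = (μ t²/π²)^(1/3) = (3.986×10^5 × (31284)² / π²)^(1/3) = 34064 km.
Since a_t = (r₁ + r₂)/2, r₂ = 2a_t − r₁ = 2×34064 − 7420 = 60708 km.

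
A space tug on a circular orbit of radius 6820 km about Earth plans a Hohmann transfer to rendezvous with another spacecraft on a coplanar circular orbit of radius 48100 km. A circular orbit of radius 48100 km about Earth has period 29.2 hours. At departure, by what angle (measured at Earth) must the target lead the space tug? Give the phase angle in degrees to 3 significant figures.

φ = 102°

From Kepler's third law T² = 4π²r³/μ at r = 48100 km, T = 29.2 hours = 29.2 × 3600 s = 1.0512×10^5 s: μ = 4π²r³/T² = 3.97580×10^5 km³/s².
Semi-major axis of the transfer orbit: a_t = (6820 + 48100)/2 = 27460 km.
Transfer time t = π√(a_t³/μ) = 22670 s.
The target's mean motion on its circular orbit is ω₂ = √(μ/r₂³) = 5.977×10^-5 rad/s.
Angle swept by the target during transfer: ω₂·t = 1.355 rad = 77.64°.
Arrival is 180° from departure on the ellipse, so φ = 180° − 77.64° = 102°.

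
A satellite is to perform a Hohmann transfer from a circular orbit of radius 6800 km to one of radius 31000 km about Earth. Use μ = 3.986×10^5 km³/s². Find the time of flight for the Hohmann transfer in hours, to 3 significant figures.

Transfer-ellipse semi-major axis a_t = (r₁ + r₂)/2 = (6800 + 31000)/2 = 18900 km.
Half the transfer-orbit period gives t = π√(a_t³/μ) = 12930 s.
Converting: 12930 s ÷ 3600 s/hour = 3.59 hours.

t = 3.59 hours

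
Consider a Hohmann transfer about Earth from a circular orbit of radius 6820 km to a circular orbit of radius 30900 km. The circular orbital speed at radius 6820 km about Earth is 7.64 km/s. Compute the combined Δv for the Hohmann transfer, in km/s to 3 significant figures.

Δv = 3.57 km/s

From the circular-orbit relation v² = μ/r at r = 6820 km: μ = v²r = (7.64)² × 6820 = 3.98081×10^5 km³/s².
The Hohmann ellipse has a_t = (r₁ + r₂)/2 = 18860 km.
Circular speed at r₁: v₁ = √(μ/r₁) = √(3.98081×10^5/6820) = 7.640 km/s.
Transfer-orbit speed at r₁ (vis-viva): v_p = √[μ(2/r₁ − 1/a_t)] = 9.779 km/s.
First burn Δv₁ = |v_p − v₁| = 2.139 km/s.
Circular speed at r₂: v₂ = √(μ/r₂) = 3.589 km/s.
Transfer-orbit speed at r₂: v_a = √[μ(2/r₂ − 1/a_t)] = 2.158 km/s.
Second burn Δv₂ = |v₂ − v_a| = 1.431 km/s.
Δv = Δv₁ + Δv₂ = 2.139 + 1.431 = 3.570 km/s.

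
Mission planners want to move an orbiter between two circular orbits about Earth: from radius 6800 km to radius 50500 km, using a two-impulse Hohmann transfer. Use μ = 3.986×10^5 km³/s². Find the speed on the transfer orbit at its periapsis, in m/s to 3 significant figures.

v = 10200 m/s

Semi-major axis of the transfer orbit: a_t = (6800 + 50500)/2 = 28650 km.
At periapsis, r = 6800 km.
Applying v² = μ(2/r − 1/a_t): v = 10.16 km/s.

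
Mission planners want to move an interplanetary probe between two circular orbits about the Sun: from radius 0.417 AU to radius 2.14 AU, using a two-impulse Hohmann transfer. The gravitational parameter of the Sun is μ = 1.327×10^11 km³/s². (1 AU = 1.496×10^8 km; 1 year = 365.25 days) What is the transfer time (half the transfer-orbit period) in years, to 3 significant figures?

t = 0.723 years

In km: r₁ = 0.417 × 1.496×10^8 = 6.23832×10^7 km; r₂ = 2.14 × 1.496×10^8 = 3.20144×10^8 km.
Transfer-ellipse semi-major axis a_t = (r₁ + r₂)/2 = (6.23832×10^7 + 3.20144×10^8)/2 = 1.912636×10^8 km.
By Kepler's third law the transfer-orbit period is T = 2π√(a_t³/μ), so t = T/2 = 2.281×10^7 s.
Converting: 2.281×10^7 s ÷ 3.15576×10^7 s/year (365.25 × 86400) = 0.723 years.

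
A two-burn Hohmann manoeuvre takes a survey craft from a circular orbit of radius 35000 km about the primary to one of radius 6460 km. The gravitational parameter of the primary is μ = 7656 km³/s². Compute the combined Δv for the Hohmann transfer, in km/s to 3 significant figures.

Transfer-ellipse semi-major axis a_t = (r₁ + r₂)/2 = (35000 + 6460)/2 = 20730 km.
At r₁ the circular-orbit speed is v₁ = √(μ/r₁) = 0.4677 km/s.
On the transfer ellipse at r₁, vis-viva gives v_a = √[μ(2/r₁ − 1/a_t)] = 0.2611 km/s.
First burn Δv₁ = |v_a − v₁| = 0.2066 km/s.
At r₂, v₂ = √(μ/r₂) = 1.08864 km/s.
Transfer-orbit speed at r₂: v_p = √[μ(2/r₂ − 1/a_t)] = 1.41455 km/s.
Second burn Δv₂ = |v₂ − v_p| = 0.3259 km/s.
Total Δv = Δv₁ + Δv₂ = 0.5325 km/s.

Δv = 0.533 km/s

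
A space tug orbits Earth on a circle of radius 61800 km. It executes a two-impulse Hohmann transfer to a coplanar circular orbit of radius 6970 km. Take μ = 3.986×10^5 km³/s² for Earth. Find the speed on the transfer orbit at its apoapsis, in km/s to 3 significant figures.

Transfer-ellipse semi-major axis a_t = (r₁ + r₂)/2 = (61800 + 6970)/2 = 34385 km.
At apoapsis, r = 61800 km.
From the vis-viva equation, v = √[μ(2/r − 1/a_t)] = 1.143 km/s.

v = 1.14 km/s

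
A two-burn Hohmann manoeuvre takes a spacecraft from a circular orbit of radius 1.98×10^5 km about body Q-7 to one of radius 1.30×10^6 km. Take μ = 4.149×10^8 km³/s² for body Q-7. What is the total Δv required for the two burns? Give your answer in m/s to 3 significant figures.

Transfer-ellipse semi-major axis a_t = (r₁ + r₂)/2 = (1.980×10^5 + 1.300×10^6)/2 = 7.490×10^5 km.
At r₁ the circular-orbit speed is v₁ = √(μ/r₁) = 45.78 km/s.
Transfer-orbit speed at r₁ (vis-viva equation): v_p = √[μ(2/r₁ − 1/a_t)] = 60.31 km/s.
First burn Δv₁ = |v_p − v₁| = 14.53 km/s.
At r₂, v₂ = √(μ/r₂) = 17.865 km/s.
Transfer-orbit speed at r₂: v_a = √[μ(2/r₂ − 1/a_t)] = 9.1853 km/s.
Second burn Δv₂ = |v₂ − v_a| = 8.680 km/s.
Total Δv = Δv₁ + Δv₂ = 23.21 km/s.

Δv = 23200 m/s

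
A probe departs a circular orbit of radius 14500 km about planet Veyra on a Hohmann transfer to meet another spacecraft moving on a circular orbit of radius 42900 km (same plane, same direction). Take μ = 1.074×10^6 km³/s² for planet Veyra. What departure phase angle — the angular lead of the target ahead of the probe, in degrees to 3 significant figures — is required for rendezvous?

φ = 81.5°

The Hohmann ellipse has a_t = (r₁ + r₂)/2 = 28700 km.
Transfer time t = π√(a_t³/μ) = 14740 s.
Target angular speed ω₂ = √(μ/r₂³) = 1.166×10^-4 rad/s.
Angle swept by the target during transfer: ω₂·t = 1.719 rad = 98.49°.
The probe traverses 180° on the transfer ellipse, so the target must lead by 180° − 98.49° = 81.5°.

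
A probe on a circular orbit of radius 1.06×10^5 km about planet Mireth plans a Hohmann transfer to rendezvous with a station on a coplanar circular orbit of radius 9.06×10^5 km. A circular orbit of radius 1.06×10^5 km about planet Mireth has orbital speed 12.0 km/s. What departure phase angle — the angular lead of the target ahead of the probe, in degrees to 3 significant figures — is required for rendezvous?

From the circular-orbit relation v² = μ/r at r = 1.06×10^5 km: μ = v²r = (12.0)² × 1.06×10^5 = 1.52640×10^7 km³/s².
Transfer-ellipse semi-major axis a_t = (r₁ + r₂)/2 = (1.060×10^5 + 9.060×10^5)/2 = 5.060×10^5 km.
Transfer time t = π√(a_t³/μ) = 2.89429×10^5 s.
The target's mean motion on its circular orbit is ω₂ = √(μ/r₂³) = 4.53046×10^-6 rad/s.
Angle swept by the target during transfer: ω₂·t = 1.3112 rad = 75.13°.
Arrival is 180° from departure on the ellipse, so φ = 180° − 75.13° = 105°.

φ = 105°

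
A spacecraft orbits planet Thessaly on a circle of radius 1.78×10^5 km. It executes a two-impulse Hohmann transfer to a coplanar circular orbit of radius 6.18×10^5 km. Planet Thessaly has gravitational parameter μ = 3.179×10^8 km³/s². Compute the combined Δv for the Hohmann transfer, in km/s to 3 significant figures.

Semi-major axis of the transfer orbit: a_t = (1.780×10^5 + 6.180×10^5)/2 = 3.980×10^5 km.
Circular speed at r₁: v₁ = √(μ/r₁) = √(3.179×10^8/1.780×10^5) = 42.26 km/s.
On the transfer ellipse at r₁, v² = μ(2/r − 1/a) gives v_p = √[μ(2/r₁ − 1/a_t)] = 52.66 km/s.
First burn Δv₁ = |v_p − v₁| = 10.40 km/s.
Circular speed at r₂: v₂ = √(μ/r₂) = 22.6804 km/s.
Transfer-orbit speed at r₂: v_a = √[μ(2/r₂ − 1/a_t)] = 15.1677 km/s.
Second burn Δv₂ = |v₂ − v_a| = 7.513 km/s.
Δv = Δv₁ + Δv₂ = 10.40 + 7.513 = 17.91 km/s.

Δv = 17.9 km/s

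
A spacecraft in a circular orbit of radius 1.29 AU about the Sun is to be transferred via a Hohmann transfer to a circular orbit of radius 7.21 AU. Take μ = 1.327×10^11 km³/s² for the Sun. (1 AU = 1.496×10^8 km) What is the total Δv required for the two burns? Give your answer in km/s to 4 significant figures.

Δv = 12.91 km/s

In km: r₁ = 1.29 × 1.496×10^8 = 1.92984×10^8 km; r₂ = 7.21 × 1.496×10^8 = 1.078616×10^9 km.
The Hohmann ellipse has a_t = (r₁ + r₂)/2 = 6.358×10^8 km.
Circular speed at r₁: v₁ = √(μ/r₁) = √(1.327×10^11/1.92984×10^8) = 26.223 km/s.
On the transfer ellipse at r₁, vis-viva gives v_p = √[μ(2/r₁ − 1/a_t)] = 34.155 km/s.
First burn Δv₁ = |v_p − v₁| = 7.932 km/s.
At r₂, v₂ = √(μ/r₂) = 11.092 km/s.
Transfer-orbit speed at r₂: v_a = √[μ(2/r₂ − 1/a_t)] = 6.1109 km/s.
Second burn Δv₂ = |v₂ − v_a| = 4.981 km/s.
Total Δv = Δv₁ + Δv₂ = 12.91 km/s.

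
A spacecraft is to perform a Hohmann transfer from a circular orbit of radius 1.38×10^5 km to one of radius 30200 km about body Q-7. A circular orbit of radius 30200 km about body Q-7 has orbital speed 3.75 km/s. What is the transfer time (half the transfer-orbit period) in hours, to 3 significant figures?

From the circular-orbit relation v² = μ/r at r = 30200 km: μ = v²r = (3.75)² × 30200 = 4.24688×10^5 km³/s².
Semi-major axis of the transfer orbit: a_t = (1.380×10^5 + 30200)/2 = 84100 km.
By Kepler's third law the transfer-orbit period is T = 2π√(a_t³/μ), so t = T/2 = 1.176×10^5 s.
Converting: 1.176×10^5 s ÷ 3600 s/hour = 32.7 hours.

t = 32.7 hours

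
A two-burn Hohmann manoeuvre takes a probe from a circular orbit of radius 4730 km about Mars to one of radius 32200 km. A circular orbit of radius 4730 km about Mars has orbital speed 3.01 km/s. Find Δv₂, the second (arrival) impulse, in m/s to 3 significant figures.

From the circular-orbit relation v² = μ/r at r = 4730 km: μ = v²r = (3.01)² × 4730 = 42854.3 km³/s².
Transfer-ellipse semi-major axis a_t = (r₁ + r₂)/2 = (4730 + 32200)/2 = 18465 km.
On the circular orbit at r = 32200 km, v_c = √(μ/r) = 1.15364 km/s.
Vis-viva on the transfer ellipse at r = 32200 km gives v_t = √[μ(2/r − 1/a_t)] = 0.583882 km/s.
Δv₂ = |v_t − v_c| = |0.583882 − 1.15364| = 0.5698 km/s.

Δv₂ = 570 m/s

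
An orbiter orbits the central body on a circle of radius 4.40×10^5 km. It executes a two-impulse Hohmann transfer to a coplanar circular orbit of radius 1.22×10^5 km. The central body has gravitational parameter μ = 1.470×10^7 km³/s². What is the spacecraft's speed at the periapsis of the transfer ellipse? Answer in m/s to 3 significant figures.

v = 13700 m/s

Transfer-ellipse semi-major axis a_t = (r₁ + r₂)/2 = (4.400×10^5 + 1.220×10^5)/2 = 2.810×10^5 km.
At periapsis, r = 1.220×10^5 km.
From the vis-viva equation, v = √[μ(2/r − 1/a_t)] = 13.74 km/s.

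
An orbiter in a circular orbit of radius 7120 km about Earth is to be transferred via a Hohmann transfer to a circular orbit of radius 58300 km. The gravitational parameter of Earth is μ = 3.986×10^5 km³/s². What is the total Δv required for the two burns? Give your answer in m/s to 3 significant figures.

Semi-major axis of the transfer orbit: a_t = (7120 + 58300)/2 = 32710 km.
At r₁ the circular-orbit speed is v₁ = √(μ/r₁) = 7.482 km/s.
On the transfer ellipse at r₁, v² = μ(2/r − 1/a) gives v_p = √[μ(2/r₁ − 1/a_t)] = 9.989 km/s.
First burn Δv₁ = |v_p − v₁| = 2.507 km/s.
Circular speed at r₂: v₂ = √(μ/r₂) = 2.615 km/s.
Transfer-orbit speed at r₂: v_a = √[μ(2/r₂ − 1/a_t)] = 1.220 km/s.
Second burn Δv₂ = |v₂ − v_a| = 1.395 km/s.
Total Δv = Δv₁ + Δv₂ = 3.902 km/s.

Δv = 3900 m/s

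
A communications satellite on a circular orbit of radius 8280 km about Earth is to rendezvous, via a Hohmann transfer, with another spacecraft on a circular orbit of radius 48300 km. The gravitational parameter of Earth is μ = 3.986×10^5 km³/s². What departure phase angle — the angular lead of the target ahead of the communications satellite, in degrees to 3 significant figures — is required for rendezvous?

φ = 99.3°

Semi-major axis of the transfer orbit: a_t = (8280 + 48300)/2 = 28290 km.
Transfer time t = π√(a_t³/μ) = 23677.22 s.
The target's mean motion on its circular orbit is ω₂ = √(μ/r₂³) = 5.947685×10^-5 rad/s.
Angle swept by the target during transfer: ω₂·t = 1.40825 rad = 80.69°.
Arrival is 180° from departure on the ellipse, so φ = 180° − 80.69° = 99.3°.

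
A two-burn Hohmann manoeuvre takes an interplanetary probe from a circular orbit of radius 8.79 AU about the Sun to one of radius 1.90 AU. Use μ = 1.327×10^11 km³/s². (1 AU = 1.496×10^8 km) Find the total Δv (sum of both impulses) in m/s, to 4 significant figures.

Δv = 10160 m/s

In km: r₁ = 8.79 × 1.496×10^8 = 1.314984×10^9 km; r₂ = 1.90 × 1.496×10^8 = 2.8424×10^8 km.
The Hohmann ellipse has a_t = (r₁ + r₂)/2 = 7.99612×10^8 km.
Circular speed at r₁: v₁ = √(μ/r₁) = √(1.327×10^11/1.314984×10^9) = 10.0456 km/s.
On the transfer ellipse at r₁, vis-viva equation gives v_a = √[μ(2/r₁ − 1/a_t)] = 5.98933 km/s.
First burn Δv₁ = |v_a − v₁| = 4.056 km/s.
At r₂, v₂ = √(μ/r₂) = 21.607 km/s.
Transfer-orbit speed at r₂: v_p = √[μ(2/r₂ − 1/a_t)] = 27.709 km/s.
Second burn Δv₂ = |v₂ − v_p| = 6.102 km/s.
Total Δv = Δv₁ + Δv₂ = 10.16 km/s.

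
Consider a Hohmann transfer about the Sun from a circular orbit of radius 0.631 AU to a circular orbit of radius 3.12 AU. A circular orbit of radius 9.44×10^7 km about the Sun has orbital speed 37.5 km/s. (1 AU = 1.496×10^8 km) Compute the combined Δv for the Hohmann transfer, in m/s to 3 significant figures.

From the circular-orbit relation v² = μ/r at r = 9.44×10^7 km: μ = v²r = (37.5)² × 9.44×10^7 = 1.32750×10^11 km³/s².
In km: r₁ = 0.631 × 1.496×10^8 = 9.43976×10^7 km; r₂ = 3.12 × 1.496×10^8 = 4.66752×10^8 km.
Transfer-ellipse semi-major axis a_t = (r₁ + r₂)/2 = (9.43976×10^7 + 4.66752×10^8)/2 = 2.805748×10^8 km.
At r₁ the circular-orbit speed is v₁ = √(μ/r₁) = 37.50 km/s.
On the transfer ellipse at r₁, vis-viva equation gives v_p = √[μ(2/r₁ − 1/a_t)] = 48.37 km/s.
First burn Δv₁ = |v_p − v₁| = 10.87 km/s.
At r₂, v₂ = √(μ/r₂) = 16.8645 km/s.
Transfer-orbit speed at r₂: v_a = √[μ(2/r₂ − 1/a_t)] = 9.78206 km/s.
Second burn Δv₂ = |v₂ − v_a| = 7.082 km/s.
Total Δv = Δv₁ + Δv₂ = 17.95 km/s.

Δv = 17900 m/s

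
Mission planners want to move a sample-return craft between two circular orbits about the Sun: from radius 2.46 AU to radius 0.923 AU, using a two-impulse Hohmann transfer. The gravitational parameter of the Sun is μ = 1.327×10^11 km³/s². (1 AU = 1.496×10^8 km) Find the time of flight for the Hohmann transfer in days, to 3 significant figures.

In km: r₁ = 2.46 × 1.496×10^8 = 3.68016×10^8 km; r₂ = 0.923 × 1.496×10^8 = 1.380808×10^8 km.
Transfer-ellipse semi-major axis a_t = (r₁ + r₂)/2 = (3.68016×10^8 + 1.380808×10^8)/2 = 2.530484×10^8 km.
Half the transfer-orbit period gives t = π√(a_t³/μ) = 3.472×10^7 s.
Converting: 3.472×10^7 s ÷ 86400 s/day = 402 days.

t = 402 days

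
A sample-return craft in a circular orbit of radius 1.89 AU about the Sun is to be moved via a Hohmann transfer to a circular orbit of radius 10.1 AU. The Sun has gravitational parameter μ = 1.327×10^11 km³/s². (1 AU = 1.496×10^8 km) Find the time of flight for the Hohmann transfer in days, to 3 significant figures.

t = 2680 days

In km: r₁ = 1.89 × 1.496×10^8 = 2.82744×10^8 km; r₂ = 10.1 × 1.496×10^8 = 1.51096×10^9 km.
The Hohmann ellipse has a_t = (r₁ + r₂)/2 = 8.96852×10^8 km.
By Kepler's third law the transfer-orbit period is T = 2π√(a_t³/μ), so t = T/2 = 2.316×10^8 s.
Converting: 2.316×10^8 s ÷ 86400 s/day = 2680 days.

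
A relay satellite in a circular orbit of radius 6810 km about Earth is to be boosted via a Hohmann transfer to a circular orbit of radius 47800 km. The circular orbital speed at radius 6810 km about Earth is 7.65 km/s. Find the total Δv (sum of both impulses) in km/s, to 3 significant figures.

Δv = 3.92 km/s

From the circular-orbit relation v² = μ/r at r = 6810 km: μ = v²r = (7.65)² × 6810 = 3.98538×10^5 km³/s².
Semi-major axis of the transfer orbit: a_t = (6810 + 47800)/2 = 27305 km.
Circular speed at r₁: v₁ = √(μ/r₁) = √(3.98538×10^5/6810) = 7.6500 km/s.
Transfer-orbit speed at r₁ (v² = μ(2/r − 1/a)): v_p = √[μ(2/r₁ − 1/a_t)] = 10.122 km/s.
First burn Δv₁ = |v_p − v₁| = 2.472 km/s.
At r₂, v₂ = √(μ/r₂) = 2.887 km/s.
Transfer-orbit speed at r₂: v_a = √[μ(2/r₂ − 1/a_t)] = 1.442 km/s.
Second burn Δv₂ = |v₂ − v_a| = 1.445 km/s.
Total Δv = Δv₁ + Δv₂ = 3.917 km/s.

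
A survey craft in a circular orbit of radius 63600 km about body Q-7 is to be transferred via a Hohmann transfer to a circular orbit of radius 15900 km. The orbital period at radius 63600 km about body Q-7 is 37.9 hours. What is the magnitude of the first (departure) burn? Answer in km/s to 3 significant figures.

Δv₁ = 1.08 km/s

From Kepler's third law T² = 4π²r³/μ at r = 63600 km, T = 37.9 hours = 37.9 × 3600 s = 1.3644×10^5 s: μ = 4π²r³/T² = 5.45566×10^5 km³/s².
The Hohmann ellipse has a_t = (r₁ + r₂)/2 = 39750 km.
Circular speed at r = 63600 km: v_c = √(μ/r) = 2.9288 km/s.
Vis-viva on the transfer ellipse at r = 63600 km gives v_t = √[μ(2/r − 1/a_t)] = 1.8524 km/s.
Δv₁ = |v_t − v_c| = |1.8524 − 2.9288| = 1.076 km/s.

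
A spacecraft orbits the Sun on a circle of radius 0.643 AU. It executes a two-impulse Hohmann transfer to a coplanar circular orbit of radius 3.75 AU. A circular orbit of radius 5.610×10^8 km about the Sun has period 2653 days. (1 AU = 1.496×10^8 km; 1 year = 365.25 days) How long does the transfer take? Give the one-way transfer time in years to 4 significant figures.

t = 1.628 years

From Kepler's third law T² = 4π²r³/μ at r = 5.610×10^8 km, T = 2653 days = 2653 × 86400 s = 2.292192×10^8 s: μ = 4π²r³/T² = 1.32662×10^11 km³/s².
In km: r₁ = 0.643 × 1.496×10^8 = 9.61928×10^7 km; r₂ = 3.75 × 1.496×10^8 = 5.610×10^8 km.
Semi-major axis of the transfer orbit: a_t = (9.61928×10^7 + 5.610×10^8)/2 = 3.285964×10^8 km.
Half the transfer-orbit period gives t = π√(a_t³/μ) = 5.138×10^7 s.
Converting: 5.138×10^7 s ÷ 3.15576×10^7 s/year (365.25 × 86400) = 1.628 years.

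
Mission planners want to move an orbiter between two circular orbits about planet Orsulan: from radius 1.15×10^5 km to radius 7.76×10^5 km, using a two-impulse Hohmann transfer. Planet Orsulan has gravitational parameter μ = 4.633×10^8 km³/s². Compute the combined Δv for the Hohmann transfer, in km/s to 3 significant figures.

Semi-major axis of the transfer orbit: a_t = (1.150×10^5 + 7.760×10^5)/2 = 4.455×10^5 km.
At r₁ the circular-orbit speed is v₁ = √(μ/r₁) = 63.47 km/s.
On the transfer ellipse at r₁, vis-viva gives v_p = √[μ(2/r₁ − 1/a_t)] = 83.77 km/s.
First burn Δv₁ = |v_p − v₁| = 20.30 km/s.
At r₂, v₂ = √(μ/r₂) = 24.43 km/s.
Transfer-orbit speed at r₂: v_a = √[μ(2/r₂ − 1/a_t)] = 12.41 km/s.
Second burn Δv₂ = |v₂ − v_a| = 12.02 km/s.
Δv = Δv₁ + Δv₂ = 20.30 + 12.02 = 32.32 km/s.

Δv = 32.3 km/s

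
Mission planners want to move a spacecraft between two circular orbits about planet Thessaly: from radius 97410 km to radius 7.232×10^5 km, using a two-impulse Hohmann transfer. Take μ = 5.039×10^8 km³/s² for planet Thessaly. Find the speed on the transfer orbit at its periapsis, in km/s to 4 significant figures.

Semi-major axis of the transfer orbit: a_t = (97410 + 7.232×10^5)/2 = 4.10305×10^5 km.
The periapsis of the transfer ellipse is at r = 97410 km.
From the vis-viva equation, v = √[μ(2/r − 1/a_t)] = 95.49 km/s.

v = 95.49 km/s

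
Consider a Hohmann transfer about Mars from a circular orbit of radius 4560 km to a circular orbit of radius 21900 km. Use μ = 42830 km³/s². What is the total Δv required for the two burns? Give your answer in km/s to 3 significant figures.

Δv = 1.46 km/s

Semi-major axis of the transfer orbit: a_t = (4560 + 21900)/2 = 13230 km.
At r₁ the circular-orbit speed is v₁ = √(μ/r₁) = 3.06473 km/s.
On the transfer ellipse at r₁, v² = μ(2/r − 1/a) gives v_p = √[μ(2/r₁ − 1/a_t)] = 3.94306 km/s.
First burn Δv₁ = |v_p − v₁| = 0.8783 km/s.
At r₂, v₂ = √(μ/r₂) = 1.39847 km/s.
Transfer-orbit speed at r₂: v_a = √[μ(2/r₂ − 1/a_t)] = 0.821021 km/s.
Second burn Δv₂ = |v₂ − v_a| = 0.5774 km/s.
Total Δv = Δv₁ + Δv₂ = 1.456 km/s.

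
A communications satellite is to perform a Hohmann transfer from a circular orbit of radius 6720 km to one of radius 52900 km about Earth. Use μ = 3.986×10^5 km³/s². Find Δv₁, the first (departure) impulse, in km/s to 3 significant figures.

Δv₁ = 2.56 km/s

The Hohmann ellipse has a_t = (r₁ + r₂)/2 = 29810 km.
On the circular orbit at r = 6720 km, v_c = √(μ/r) = 7.702 km/s.
Vis-viva on the transfer ellipse at r = 6720 km gives v_t = √[μ(2/r − 1/a_t)] = 10.26 km/s.
Δv₁ = |v_t − v_c| = |10.26 − 7.702| = 2.558 km/s.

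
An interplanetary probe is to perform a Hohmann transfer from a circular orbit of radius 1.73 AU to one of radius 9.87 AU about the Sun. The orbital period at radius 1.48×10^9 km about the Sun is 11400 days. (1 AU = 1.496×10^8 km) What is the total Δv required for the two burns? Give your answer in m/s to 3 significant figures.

Δv = 11200 m/s

From Kepler's third law T² = 4π²r³/μ at r = 1.48×10^9 km, T = 11400 days = 11400 × 86400 s = 9.8496×10^8 s: μ = 4π²r³/T² = 1.31919×10^11 km³/s².
In km: r₁ = 1.73 × 1.496×10^8 = 2.58808×10^8 km; r₂ = 9.87 × 1.496×10^8 = 1.476552×10^9 km.
Semi-major axis of the transfer orbit: a_t = (2.58808×10^8 + 1.476552×10^9)/2 = 8.6768×10^8 km.
Circular speed at r₁: v₁ = √(μ/r₁) = √(1.31919×10^11/2.58808×10^8) = 22.5769 km/s.
On the transfer ellipse at r₁, vis-viva gives v_p = √[μ(2/r₁ − 1/a_t)] = 29.4516 km/s.
First burn Δv₁ = |v_p − v₁| = 6.8747 km/s.
Circular speed at r₂: v₂ = √(μ/r₂) = 9.4521 km/s.
Transfer-orbit speed at r₂: v_a = √[μ(2/r₂ − 1/a_t)] = 5.1622 km/s.
Second burn Δv₂ = |v₂ − v_a| = 4.2899 km/s.
Total Δv = Δv₁ + Δv₂ = 11.16 km/s.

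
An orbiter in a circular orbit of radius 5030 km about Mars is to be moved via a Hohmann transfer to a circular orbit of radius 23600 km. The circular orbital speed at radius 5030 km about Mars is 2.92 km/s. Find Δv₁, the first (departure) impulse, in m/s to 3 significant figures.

From the circular-orbit relation v² = μ/r at r = 5030 km: μ = v²r = (2.92)² × 5030 = 42887.8 km³/s².
Semi-major axis of the transfer orbit: a_t = (5030 + 23600)/2 = 14315 km.
On the circular orbit at r = 5030 km, v_c = √(μ/r) = 2.9200 km/s.
Vis-viva on the transfer ellipse at r = 5030 km gives v_t = √[μ(2/r − 1/a_t)] = 3.7492 km/s.
Δv₁ = |v_t − v_c| = |3.7492 − 2.9200| = 0.8292 km/s.

Δv₁ = 829 m/s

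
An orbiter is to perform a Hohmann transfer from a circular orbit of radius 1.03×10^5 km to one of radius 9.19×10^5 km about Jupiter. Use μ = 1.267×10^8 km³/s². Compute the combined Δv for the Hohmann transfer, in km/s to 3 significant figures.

Δv = 18.4 km/s

Semi-major axis of the transfer orbit: a_t = (1.030×10^5 + 9.190×10^5)/2 = 5.110×10^5 km.
Circular speed at r₁: v₁ = √(μ/r₁) = √(1.267×10^8/1.030×10^5) = 35.07 km/s.
Transfer-orbit speed at r₁ (vis-viva equation): v_p = √[μ(2/r₁ − 1/a_t)] = 47.03 km/s.
First burn Δv₁ = |v_p − v₁| = 11.96 km/s.
At r₂, v₂ = √(μ/r₂) = 11.742 km/s.
Transfer-orbit speed at r₂: v_a = √[μ(2/r₂ − 1/a_t)] = 5.2716 km/s.
Second burn Δv₂ = |v₂ − v_a| = 6.470 km/s.
Total Δv = Δv₁ + Δv₂ = 18.43 km/s.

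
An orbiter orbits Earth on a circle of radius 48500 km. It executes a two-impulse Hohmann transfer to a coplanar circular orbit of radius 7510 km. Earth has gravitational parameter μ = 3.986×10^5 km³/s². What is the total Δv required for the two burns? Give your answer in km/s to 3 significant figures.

Δv = 3.68 km/s

Transfer-ellipse semi-major axis a_t = (r₁ + r₂)/2 = (48500 + 7510)/2 = 28005 km.
Circular speed at r₁: v₁ = √(μ/r₁) = √(3.986×10^5/48500) = 2.867 km/s.
Transfer-orbit speed at r₁ (v² = μ(2/r − 1/a)): v_a = √[μ(2/r₁ − 1/a_t)] = 1.485 km/s.
First burn Δv₁ = |v_a − v₁| = 1.382 km/s.
At r₂, v₂ = √(μ/r₂) = 7.285 km/s.
Transfer-orbit speed at r₂: v_p = √[μ(2/r₂ − 1/a_t)] = 9.587 km/s.
Second burn Δv₂ = |v₂ − v_p| = 2.302 km/s.
Total Δv = Δv₁ + Δv₂ = 3.684 km/s.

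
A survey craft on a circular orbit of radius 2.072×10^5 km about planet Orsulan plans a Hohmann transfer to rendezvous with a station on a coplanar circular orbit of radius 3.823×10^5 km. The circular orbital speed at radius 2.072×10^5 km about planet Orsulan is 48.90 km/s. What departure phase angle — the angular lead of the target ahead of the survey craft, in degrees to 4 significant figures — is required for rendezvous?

From the circular-orbit relation v² = μ/r at r = 2.072×10^5 km: μ = v²r = (48.90)² × 2.072×10^5 = 4.95459×10^8 km³/s².
The Hohmann ellipse has a_t = (r₁ + r₂)/2 = 2.9475×10^5 km.
The half-period of the transfer ellipse is t = π√(a_t³/μ) = 22585 s.
The target's mean motion on its circular orbit is ω₂ = √(μ/r₂³) = 9.4167×10^-5 rad/s.
Angle swept by the target during transfer: ω₂·t = 2.1268 rad = 121.86°.
The survey craft traverses 180° on the transfer ellipse, so the target must lead by 180° − 121.86° = 58.14°.

φ = 58.14°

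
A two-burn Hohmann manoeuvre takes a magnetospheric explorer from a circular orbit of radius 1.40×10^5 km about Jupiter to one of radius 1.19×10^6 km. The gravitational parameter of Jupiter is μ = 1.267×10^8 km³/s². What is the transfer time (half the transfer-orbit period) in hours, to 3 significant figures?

Semi-major axis of the transfer orbit: a_t = (1.400×10^5 + 1.190×10^6)/2 = 6.650×10^5 km.
Half the transfer-orbit period gives t = π√(a_t³/μ) = 1.5135×10^5 s.
Converting: 1.5135×10^5 s ÷ 3600 s/hour = 42.0 hours.

t = 42.0 hours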